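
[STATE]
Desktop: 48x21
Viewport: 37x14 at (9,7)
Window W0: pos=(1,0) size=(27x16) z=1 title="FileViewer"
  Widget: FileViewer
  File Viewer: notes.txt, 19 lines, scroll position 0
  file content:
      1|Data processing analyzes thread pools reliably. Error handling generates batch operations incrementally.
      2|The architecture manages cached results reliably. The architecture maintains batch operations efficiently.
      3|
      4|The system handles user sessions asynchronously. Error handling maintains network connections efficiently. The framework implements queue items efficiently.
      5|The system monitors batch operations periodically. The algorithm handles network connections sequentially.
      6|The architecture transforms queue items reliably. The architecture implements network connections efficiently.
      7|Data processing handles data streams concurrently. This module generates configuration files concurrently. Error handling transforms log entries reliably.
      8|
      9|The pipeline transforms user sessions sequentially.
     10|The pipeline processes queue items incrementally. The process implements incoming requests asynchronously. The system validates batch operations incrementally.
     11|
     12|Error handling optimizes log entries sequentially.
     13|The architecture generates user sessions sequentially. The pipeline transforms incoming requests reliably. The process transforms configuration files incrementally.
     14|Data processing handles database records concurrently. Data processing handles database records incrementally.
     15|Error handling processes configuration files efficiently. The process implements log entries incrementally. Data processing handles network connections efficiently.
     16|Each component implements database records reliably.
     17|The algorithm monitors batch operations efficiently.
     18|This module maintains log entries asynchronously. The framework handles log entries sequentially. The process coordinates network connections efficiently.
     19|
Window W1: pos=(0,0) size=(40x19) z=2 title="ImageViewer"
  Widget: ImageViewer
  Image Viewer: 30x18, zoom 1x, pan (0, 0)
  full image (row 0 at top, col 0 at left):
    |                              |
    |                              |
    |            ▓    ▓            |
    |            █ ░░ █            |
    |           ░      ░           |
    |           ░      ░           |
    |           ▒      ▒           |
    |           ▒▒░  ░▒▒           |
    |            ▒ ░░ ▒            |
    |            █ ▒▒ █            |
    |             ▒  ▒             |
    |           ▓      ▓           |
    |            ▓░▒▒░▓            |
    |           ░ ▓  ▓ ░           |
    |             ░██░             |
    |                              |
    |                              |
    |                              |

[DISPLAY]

   ░      ░                   ┃      
   ░      ░                   ┃      
   ▒      ▒                   ┃      
   ▒▒░  ░▒▒                   ┃      
    ▒ ░░ ▒                    ┃      
    █ ▒▒ █                    ┃      
     ▒  ▒                     ┃      
   ▓      ▓                   ┃      
    ▓░▒▒░▓                    ┃      
   ░ ▓  ▓ ░                   ┃      
     ░██░                     ┃      
━━━━━━━━━━━━━━━━━━━━━━━━━━━━━━┛      
                                     
                                     


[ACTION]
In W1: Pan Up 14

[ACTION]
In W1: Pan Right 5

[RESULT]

     ░                        ┃      
     ░                        ┃      
     ▒                        ┃      
░  ░▒▒                        ┃      
 ░░ ▒                         ┃      
 ▒▒ █                         ┃      
▒  ▒                          ┃      
     ▓                        ┃      
░▒▒░▓                         ┃      
▓  ▓ ░                        ┃      
░██░                          ┃      
━━━━━━━━━━━━━━━━━━━━━━━━━━━━━━┛      
                                     
                                     


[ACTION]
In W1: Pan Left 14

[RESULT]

   ░      ░                   ┃      
   ░      ░                   ┃      
   ▒      ▒                   ┃      
   ▒▒░  ░▒▒                   ┃      
    ▒ ░░ ▒                    ┃      
    █ ▒▒ █                    ┃      
     ▒  ▒                     ┃      
   ▓      ▓                   ┃      
    ▓░▒▒░▓                    ┃      
   ░ ▓  ▓ ░                   ┃      
     ░██░                     ┃      
━━━━━━━━━━━━━━━━━━━━━━━━━━━━━━┛      
                                     
                                     


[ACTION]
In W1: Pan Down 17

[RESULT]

                              ┃      
                              ┃      
                              ┃      
                              ┃      
                              ┃      
                              ┃      
                              ┃      
                              ┃      
                              ┃      
                              ┃      
                              ┃      
━━━━━━━━━━━━━━━━━━━━━━━━━━━━━━┛      
                                     
                                     


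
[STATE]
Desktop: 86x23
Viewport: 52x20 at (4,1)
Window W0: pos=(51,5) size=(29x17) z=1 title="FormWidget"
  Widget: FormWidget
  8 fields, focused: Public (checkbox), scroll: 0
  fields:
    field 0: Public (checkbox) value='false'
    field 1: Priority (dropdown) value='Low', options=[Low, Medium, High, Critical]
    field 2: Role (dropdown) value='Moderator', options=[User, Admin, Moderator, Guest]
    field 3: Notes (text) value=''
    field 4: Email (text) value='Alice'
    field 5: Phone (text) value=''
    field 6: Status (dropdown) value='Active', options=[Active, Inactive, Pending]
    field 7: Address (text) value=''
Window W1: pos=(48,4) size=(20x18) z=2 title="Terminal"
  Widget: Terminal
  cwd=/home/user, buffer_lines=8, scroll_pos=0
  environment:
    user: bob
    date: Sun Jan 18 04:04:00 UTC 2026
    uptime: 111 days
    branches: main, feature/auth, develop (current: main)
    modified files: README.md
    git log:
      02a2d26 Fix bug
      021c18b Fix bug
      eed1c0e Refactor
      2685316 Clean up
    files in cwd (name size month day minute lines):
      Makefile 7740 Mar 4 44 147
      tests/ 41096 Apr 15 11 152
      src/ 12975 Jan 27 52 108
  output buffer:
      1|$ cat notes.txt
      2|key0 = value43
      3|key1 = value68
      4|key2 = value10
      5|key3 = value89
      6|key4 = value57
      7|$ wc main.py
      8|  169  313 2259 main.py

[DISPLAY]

                                                    
                                                    
                                                    
                                            ┏━━━━━━━
                                            ┃ Termin
                                            ┠───────
                                            ┃$ cat n
                                            ┃key0 = 
                                            ┃key1 = 
                                            ┃key2 = 
                                            ┃key3 = 
                                            ┃key4 = 
                                            ┃$ wc ma
                                            ┃  169  
                                            ┃$ █    
                                            ┃       
                                            ┃       
                                            ┃       
                                            ┃       
                                            ┃       


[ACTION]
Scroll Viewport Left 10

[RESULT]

                                                    
                                                    
                                                    
                                                ┏━━━
                                                ┃ Te
                                                ┠───
                                                ┃$ c
                                                ┃key
                                                ┃key
                                                ┃key
                                                ┃key
                                                ┃key
                                                ┃$ w
                                                ┃  1
                                                ┃$ █
                                                ┃   
                                                ┃   
                                                ┃   
                                                ┃   
                                                ┃   


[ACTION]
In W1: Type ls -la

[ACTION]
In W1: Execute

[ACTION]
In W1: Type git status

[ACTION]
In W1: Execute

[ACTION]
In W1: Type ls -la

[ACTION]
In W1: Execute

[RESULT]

                                                    
                                                    
                                                    
                                                ┏━━━
                                                ┃ Te
                                                ┠───
                                                ┃$ l
                                                ┃-rw
                                                ┃drw
                                                ┃drw
                                                ┃$ g
                                                ┃On 
                                                ┃Cha
                                                ┃   
                                                ┃   
                                                ┃$ l
                                                ┃-rw
                                                ┃drw
                                                ┃drw
                                                ┃$ █


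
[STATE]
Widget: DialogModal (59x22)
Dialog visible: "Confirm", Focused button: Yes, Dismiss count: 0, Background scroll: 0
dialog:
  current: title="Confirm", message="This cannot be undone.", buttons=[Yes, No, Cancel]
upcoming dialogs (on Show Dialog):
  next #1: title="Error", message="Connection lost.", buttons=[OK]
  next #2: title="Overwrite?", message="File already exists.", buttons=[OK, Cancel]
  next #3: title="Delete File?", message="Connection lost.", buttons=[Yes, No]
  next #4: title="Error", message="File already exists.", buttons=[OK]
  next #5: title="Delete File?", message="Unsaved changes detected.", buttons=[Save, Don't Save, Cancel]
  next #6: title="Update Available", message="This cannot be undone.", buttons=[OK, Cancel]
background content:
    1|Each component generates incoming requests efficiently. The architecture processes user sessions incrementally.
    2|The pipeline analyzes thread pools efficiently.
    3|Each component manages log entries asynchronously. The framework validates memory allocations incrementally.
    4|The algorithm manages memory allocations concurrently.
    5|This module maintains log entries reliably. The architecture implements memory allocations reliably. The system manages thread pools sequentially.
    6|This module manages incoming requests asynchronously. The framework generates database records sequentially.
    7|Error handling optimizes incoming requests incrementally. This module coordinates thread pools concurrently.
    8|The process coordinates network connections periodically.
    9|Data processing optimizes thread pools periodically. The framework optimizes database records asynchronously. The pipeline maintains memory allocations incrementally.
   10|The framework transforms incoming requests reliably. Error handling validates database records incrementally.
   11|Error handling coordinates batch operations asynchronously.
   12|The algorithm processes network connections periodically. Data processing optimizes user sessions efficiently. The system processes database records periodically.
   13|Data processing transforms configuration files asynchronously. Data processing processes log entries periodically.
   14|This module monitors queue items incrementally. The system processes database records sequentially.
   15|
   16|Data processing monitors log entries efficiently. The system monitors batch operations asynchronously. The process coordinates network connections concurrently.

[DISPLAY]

Each component generates incoming requests efficiently. The
The pipeline analyzes thread pools efficiently.            
Each component manages log entries asynchronously. The fram
The algorithm manages memory allocations concurrently.     
This module maintains log entries reliably. The architectur
This module manages incoming requests asynchronously. The f
Error handling optimizes incoming requests incrementally. T
The process coordinates network connections periodically.  
Data processing ┌────────────────────────┐iodically. The fr
The framework tr│        Confirm         │ reliably. Error 
Error handling c│ This cannot be undone. │s asynchronously.
The algorithm pr│  [Yes]  No   Cancel    │s periodically. D
Data processing └────────────────────────┘iles asynchronous
This module monitors queue items incrementally. The system 
                                                           
Data processing monitors log entries efficiently. The syste
                                                           
                                                           
                                                           
                                                           
                                                           
                                                           


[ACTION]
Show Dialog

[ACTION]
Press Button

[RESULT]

Each component generates incoming requests efficiently. The
The pipeline analyzes thread pools efficiently.            
Each component manages log entries asynchronously. The fram
The algorithm manages memory allocations concurrently.     
This module maintains log entries reliably. The architectur
This module manages incoming requests asynchronously. The f
Error handling optimizes incoming requests incrementally. T
The process coordinates network connections periodically.  
Data processing optimizes thread pools periodically. The fr
The framework transforms incoming requests reliably. Error 
Error handling coordinates batch operations asynchronously.
The algorithm processes network connections periodically. D
Data processing transforms configuration files asynchronous
This module monitors queue items incrementally. The system 
                                                           
Data processing monitors log entries efficiently. The syste
                                                           
                                                           
                                                           
                                                           
                                                           
                                                           


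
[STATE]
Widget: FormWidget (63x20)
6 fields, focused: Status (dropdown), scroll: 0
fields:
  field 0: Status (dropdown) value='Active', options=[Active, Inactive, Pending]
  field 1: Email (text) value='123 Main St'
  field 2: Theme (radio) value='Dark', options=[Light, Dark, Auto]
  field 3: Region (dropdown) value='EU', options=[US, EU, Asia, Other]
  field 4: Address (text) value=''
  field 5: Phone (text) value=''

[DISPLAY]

> Status:     [Active                                        ▼]
  Email:      [123 Main St                                    ]
  Theme:      ( ) Light  (●) Dark  ( ) Auto                    
  Region:     [EU                                            ▼]
  Address:    [                                               ]
  Phone:      [                                               ]
                                                               
                                                               
                                                               
                                                               
                                                               
                                                               
                                                               
                                                               
                                                               
                                                               
                                                               
                                                               
                                                               
                                                               


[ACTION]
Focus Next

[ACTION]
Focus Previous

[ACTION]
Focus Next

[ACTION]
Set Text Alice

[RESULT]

  Status:     [Active                                        ▼]
> Email:      [Alice                                          ]
  Theme:      ( ) Light  (●) Dark  ( ) Auto                    
  Region:     [EU                                            ▼]
  Address:    [                                               ]
  Phone:      [                                               ]
                                                               
                                                               
                                                               
                                                               
                                                               
                                                               
                                                               
                                                               
                                                               
                                                               
                                                               
                                                               
                                                               
                                                               


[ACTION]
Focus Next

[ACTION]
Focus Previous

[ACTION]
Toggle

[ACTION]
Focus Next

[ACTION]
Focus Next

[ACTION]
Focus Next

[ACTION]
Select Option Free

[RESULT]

  Status:     [Active                                        ▼]
  Email:      [Alice                                          ]
  Theme:      ( ) Light  (●) Dark  ( ) Auto                    
  Region:     [EU                                            ▼]
> Address:    [                                               ]
  Phone:      [                                               ]
                                                               
                                                               
                                                               
                                                               
                                                               
                                                               
                                                               
                                                               
                                                               
                                                               
                                                               
                                                               
                                                               
                                                               


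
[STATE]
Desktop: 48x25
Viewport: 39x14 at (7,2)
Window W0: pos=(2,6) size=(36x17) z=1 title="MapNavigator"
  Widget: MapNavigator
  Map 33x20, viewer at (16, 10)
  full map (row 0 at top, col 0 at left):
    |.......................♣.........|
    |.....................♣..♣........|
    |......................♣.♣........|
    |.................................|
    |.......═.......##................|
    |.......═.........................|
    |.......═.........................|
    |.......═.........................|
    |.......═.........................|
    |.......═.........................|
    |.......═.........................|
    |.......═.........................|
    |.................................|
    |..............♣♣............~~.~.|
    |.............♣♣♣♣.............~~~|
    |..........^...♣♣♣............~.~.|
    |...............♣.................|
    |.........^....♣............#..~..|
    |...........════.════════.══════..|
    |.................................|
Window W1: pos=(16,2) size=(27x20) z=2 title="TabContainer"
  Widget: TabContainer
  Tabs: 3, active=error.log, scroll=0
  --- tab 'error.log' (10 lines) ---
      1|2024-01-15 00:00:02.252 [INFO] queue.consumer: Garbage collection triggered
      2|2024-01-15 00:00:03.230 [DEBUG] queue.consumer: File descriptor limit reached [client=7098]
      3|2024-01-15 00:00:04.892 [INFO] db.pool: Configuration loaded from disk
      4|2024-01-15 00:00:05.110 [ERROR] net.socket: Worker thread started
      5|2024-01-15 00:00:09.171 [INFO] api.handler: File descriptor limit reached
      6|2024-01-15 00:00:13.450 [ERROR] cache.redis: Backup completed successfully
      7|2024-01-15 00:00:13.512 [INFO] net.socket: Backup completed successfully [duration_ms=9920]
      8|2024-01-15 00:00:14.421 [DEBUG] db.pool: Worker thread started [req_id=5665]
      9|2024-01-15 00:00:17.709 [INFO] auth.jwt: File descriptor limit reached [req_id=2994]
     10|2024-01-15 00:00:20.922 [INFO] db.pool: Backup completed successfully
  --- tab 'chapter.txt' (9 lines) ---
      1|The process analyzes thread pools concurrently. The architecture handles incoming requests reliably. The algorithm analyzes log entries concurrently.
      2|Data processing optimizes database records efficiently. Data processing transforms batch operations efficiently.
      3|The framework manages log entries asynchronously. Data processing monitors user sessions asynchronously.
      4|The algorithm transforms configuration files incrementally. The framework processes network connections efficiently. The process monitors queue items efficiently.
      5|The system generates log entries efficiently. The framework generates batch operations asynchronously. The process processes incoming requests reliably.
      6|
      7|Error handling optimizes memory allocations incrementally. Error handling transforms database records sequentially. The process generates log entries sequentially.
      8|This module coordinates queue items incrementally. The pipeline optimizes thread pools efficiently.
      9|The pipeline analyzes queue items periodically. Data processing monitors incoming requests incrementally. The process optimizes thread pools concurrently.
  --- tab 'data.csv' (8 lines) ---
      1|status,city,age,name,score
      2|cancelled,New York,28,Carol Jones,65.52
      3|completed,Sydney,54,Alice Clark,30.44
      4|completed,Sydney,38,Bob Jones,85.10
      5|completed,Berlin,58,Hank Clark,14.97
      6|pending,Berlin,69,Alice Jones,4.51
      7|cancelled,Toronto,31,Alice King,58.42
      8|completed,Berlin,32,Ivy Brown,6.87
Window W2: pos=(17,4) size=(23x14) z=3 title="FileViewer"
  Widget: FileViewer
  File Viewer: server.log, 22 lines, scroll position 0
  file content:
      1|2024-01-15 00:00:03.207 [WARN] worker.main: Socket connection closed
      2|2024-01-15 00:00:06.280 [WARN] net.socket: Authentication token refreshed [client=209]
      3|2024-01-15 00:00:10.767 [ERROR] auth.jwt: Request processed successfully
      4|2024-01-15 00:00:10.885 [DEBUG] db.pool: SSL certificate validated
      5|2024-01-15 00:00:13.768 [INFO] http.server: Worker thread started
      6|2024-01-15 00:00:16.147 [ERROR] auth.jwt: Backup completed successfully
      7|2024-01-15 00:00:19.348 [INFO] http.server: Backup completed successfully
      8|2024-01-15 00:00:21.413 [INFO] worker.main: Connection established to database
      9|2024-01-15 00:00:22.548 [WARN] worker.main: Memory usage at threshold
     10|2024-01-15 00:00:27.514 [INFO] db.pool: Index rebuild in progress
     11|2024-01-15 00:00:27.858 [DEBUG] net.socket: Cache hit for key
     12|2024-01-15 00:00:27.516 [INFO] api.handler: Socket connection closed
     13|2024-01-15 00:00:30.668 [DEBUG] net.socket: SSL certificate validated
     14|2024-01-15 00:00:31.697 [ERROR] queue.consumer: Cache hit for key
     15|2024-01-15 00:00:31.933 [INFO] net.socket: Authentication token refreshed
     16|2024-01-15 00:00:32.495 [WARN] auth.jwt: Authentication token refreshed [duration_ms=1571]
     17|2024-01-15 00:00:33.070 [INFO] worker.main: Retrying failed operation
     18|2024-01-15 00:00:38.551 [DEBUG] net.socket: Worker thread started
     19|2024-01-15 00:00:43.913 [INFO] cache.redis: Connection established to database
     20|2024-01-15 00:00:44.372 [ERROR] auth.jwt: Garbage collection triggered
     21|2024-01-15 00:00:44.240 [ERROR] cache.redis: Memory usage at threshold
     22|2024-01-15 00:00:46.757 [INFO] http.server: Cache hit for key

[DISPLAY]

         ┏━━━━━━━━━━━━━━━━━━━━━━━━━┓   
         ┃ TabContainer            ┃   
         ┠┏━━━━━━━━━━━━━━━━━━━━━┓──┨   
         ┃┃ FileViewer          ┃t ┃   
━━━━━━━━━┃┠─────────────────────┨──┃   
Navigator┃┃2024-01-15 00:00:03.▲┃ [┃   
─────────┃┃2024-01-15 00:00:06.█┃ [┃   
....═....┃┃2024-01-15 00:00:10.░┃ [┃   
....═....┃┃2024-01-15 00:00:10.░┃ [┃   
....═....┃┃2024-01-15 00:00:13.░┃ [┃   
....═....┃┃2024-01-15 00:00:16.░┃ [┃   
....═....┃┃2024-01-15 00:00:19.░┃ [┃   
....═....┃┃2024-01-15 00:00:21.░┃ [┃   
....═....┃┃2024-01-15 00:00:22.░┃ [┃   


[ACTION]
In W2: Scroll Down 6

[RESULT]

         ┏━━━━━━━━━━━━━━━━━━━━━━━━━┓   
         ┃ TabContainer            ┃   
         ┠┏━━━━━━━━━━━━━━━━━━━━━┓──┨   
         ┃┃ FileViewer          ┃t ┃   
━━━━━━━━━┃┠─────────────────────┨──┃   
Navigator┃┃2024-01-15 00:00:19.▲┃ [┃   
─────────┃┃2024-01-15 00:00:21.░┃ [┃   
....═....┃┃2024-01-15 00:00:22.░┃ [┃   
....═....┃┃2024-01-15 00:00:27.░┃ [┃   
....═....┃┃2024-01-15 00:00:27.░┃ [┃   
....═....┃┃2024-01-15 00:00:27.█┃ [┃   
....═....┃┃2024-01-15 00:00:30.░┃ [┃   
....═....┃┃2024-01-15 00:00:31.░┃ [┃   
....═....┃┃2024-01-15 00:00:31.░┃ [┃   


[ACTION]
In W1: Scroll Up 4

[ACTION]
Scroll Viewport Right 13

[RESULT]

       ┏━━━━━━━━━━━━━━━━━━━━━━━━━┓     
       ┃ TabContainer            ┃     
       ┠┏━━━━━━━━━━━━━━━━━━━━━┓──┨     
       ┃┃ FileViewer          ┃t ┃     
━━━━━━━┃┠─────────────────────┨──┃     
vigator┃┃2024-01-15 00:00:19.▲┃ [┃     
───────┃┃2024-01-15 00:00:21.░┃ [┃     
..═....┃┃2024-01-15 00:00:22.░┃ [┃     
..═....┃┃2024-01-15 00:00:27.░┃ [┃     
..═....┃┃2024-01-15 00:00:27.░┃ [┃     
..═....┃┃2024-01-15 00:00:27.█┃ [┃     
..═....┃┃2024-01-15 00:00:30.░┃ [┃     
..═....┃┃2024-01-15 00:00:31.░┃ [┃     
..═....┃┃2024-01-15 00:00:31.░┃ [┃     


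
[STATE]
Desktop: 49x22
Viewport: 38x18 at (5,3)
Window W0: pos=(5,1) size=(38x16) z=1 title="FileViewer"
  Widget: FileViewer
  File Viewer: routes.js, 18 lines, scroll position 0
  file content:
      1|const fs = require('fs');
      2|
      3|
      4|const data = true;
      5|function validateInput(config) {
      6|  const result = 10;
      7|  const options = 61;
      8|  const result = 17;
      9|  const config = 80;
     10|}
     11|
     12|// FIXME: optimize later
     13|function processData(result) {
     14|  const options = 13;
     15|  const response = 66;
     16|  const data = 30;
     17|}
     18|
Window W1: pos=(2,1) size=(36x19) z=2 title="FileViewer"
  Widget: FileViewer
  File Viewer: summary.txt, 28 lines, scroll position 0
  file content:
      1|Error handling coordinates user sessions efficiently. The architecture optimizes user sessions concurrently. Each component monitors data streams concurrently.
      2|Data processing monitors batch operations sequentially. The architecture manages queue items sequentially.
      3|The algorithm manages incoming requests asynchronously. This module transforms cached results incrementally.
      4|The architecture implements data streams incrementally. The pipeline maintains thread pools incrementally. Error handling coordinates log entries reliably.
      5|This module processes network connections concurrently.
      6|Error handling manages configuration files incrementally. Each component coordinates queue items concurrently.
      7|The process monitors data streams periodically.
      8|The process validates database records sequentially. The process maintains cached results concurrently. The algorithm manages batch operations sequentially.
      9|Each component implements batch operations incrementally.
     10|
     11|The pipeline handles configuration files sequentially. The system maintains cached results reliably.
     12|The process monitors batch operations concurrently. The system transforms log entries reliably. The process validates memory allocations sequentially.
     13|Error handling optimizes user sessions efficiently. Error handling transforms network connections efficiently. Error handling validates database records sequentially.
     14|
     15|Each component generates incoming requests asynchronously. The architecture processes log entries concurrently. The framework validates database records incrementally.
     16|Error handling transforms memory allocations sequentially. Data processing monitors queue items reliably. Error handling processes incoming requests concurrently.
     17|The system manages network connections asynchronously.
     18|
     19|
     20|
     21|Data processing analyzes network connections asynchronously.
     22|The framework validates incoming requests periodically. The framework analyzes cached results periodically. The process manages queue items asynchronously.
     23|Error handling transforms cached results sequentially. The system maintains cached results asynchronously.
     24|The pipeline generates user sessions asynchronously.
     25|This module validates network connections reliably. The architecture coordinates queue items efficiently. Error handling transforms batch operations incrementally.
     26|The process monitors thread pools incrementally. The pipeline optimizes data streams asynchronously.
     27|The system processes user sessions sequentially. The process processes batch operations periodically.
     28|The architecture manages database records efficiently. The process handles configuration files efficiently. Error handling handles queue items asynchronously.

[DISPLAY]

────────────────────────────────┨────┨
ror handling coordinates user s▲┃   ▲┃
ta processing monitors batch op█┃   █┃
e algorithm manages incoming re░┃   ░┃
e architecture implements data ░┃   ░┃
is module processes network con░┃   ░┃
ror handling manages configurat░┃   ░┃
e process monitors data streams░┃   ░┃
e process validates database re░┃   ░┃
ch component implements batch o░┃   ░┃
                               ░┃   ░┃
e pipeline handles configuratio░┃   ░┃
e process monitors batch operat░┃   ▼┃
ror handling optimizes user ses░┃━━━━┛
                               ░┃     
ch component generates incoming▼┃     
━━━━━━━━━━━━━━━━━━━━━━━━━━━━━━━━┛     
                                      


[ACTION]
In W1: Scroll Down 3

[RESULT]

────────────────────────────────┨────┨
e architecture implements data ▲┃   ▲┃
is module processes network con░┃   █┃
ror handling manages configurat░┃   ░┃
e process monitors data streams░┃   ░┃
e process validates database re█┃   ░┃
ch component implements batch o░┃   ░┃
                               ░┃   ░┃
e pipeline handles configuratio░┃   ░┃
e process monitors batch operat░┃   ░┃
ror handling optimizes user ses░┃   ░┃
                               ░┃   ░┃
ch component generates incoming░┃   ▼┃
ror handling transforms memory ░┃━━━━┛
e system manages network connec░┃     
                               ▼┃     
━━━━━━━━━━━━━━━━━━━━━━━━━━━━━━━━┛     
                                      


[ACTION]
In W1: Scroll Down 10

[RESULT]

────────────────────────────────┨────┨
                               ▲┃   ▲┃
ch component generates incoming░┃   █┃
ror handling transforms memory ░┃   ░┃
e system manages network connec░┃   ░┃
                               ░┃   ░┃
                               ░┃   ░┃
                               ░┃   ░┃
ta processing analyzes network ░┃   ░┃
e framework validates incoming ░┃   ░┃
ror handling transforms cached ░┃   ░┃
e pipeline generates user sessi░┃   ░┃
is module validates network con░┃   ▼┃
e process monitors thread pools░┃━━━━┛
e system processes user session█┃     
e architecture manages database▼┃     
━━━━━━━━━━━━━━━━━━━━━━━━━━━━━━━━┛     
                                      


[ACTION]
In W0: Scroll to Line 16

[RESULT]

────────────────────────────────┨────┨
                               ▲┃   ▲┃
ch component generates incoming░┃   ░┃
ror handling transforms memory ░┃   ░┃
e system manages network connec░┃   ░┃
                               ░┃   ░┃
                               ░┃   ░┃
                               ░┃   ░┃
ta processing analyzes network ░┃   ░┃
e framework validates incoming ░┃   ░┃
ror handling transforms cached ░┃   ░┃
e pipeline generates user sessi░┃   █┃
is module validates network con░┃   ▼┃
e process monitors thread pools░┃━━━━┛
e system processes user session█┃     
e architecture manages database▼┃     
━━━━━━━━━━━━━━━━━━━━━━━━━━━━━━━━┛     
                                      


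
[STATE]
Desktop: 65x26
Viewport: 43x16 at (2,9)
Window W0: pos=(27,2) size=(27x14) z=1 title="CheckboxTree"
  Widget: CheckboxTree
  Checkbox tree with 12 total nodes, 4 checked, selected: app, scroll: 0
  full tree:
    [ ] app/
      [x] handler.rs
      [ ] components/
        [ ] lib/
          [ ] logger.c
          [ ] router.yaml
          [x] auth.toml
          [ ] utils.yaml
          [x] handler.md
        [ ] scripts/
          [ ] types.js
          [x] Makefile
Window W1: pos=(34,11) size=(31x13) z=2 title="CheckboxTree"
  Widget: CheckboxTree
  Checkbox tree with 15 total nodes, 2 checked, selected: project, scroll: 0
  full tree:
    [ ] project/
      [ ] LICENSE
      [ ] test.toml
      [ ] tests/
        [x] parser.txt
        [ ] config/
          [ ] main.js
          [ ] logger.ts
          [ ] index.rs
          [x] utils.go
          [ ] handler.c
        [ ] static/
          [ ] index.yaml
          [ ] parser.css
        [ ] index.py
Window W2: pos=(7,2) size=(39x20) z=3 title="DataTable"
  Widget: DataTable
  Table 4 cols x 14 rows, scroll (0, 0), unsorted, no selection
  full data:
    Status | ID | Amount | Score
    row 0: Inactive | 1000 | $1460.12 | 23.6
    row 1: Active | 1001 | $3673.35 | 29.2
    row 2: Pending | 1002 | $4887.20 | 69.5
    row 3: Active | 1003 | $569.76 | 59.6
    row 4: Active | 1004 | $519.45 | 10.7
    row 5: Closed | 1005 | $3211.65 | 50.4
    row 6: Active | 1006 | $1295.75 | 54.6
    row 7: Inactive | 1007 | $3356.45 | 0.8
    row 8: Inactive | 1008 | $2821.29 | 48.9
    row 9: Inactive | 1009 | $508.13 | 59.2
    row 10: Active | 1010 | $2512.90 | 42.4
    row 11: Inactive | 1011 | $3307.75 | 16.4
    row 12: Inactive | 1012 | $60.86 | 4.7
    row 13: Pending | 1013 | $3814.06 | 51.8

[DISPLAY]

     ┃Pending │1002│$4887.20│69.5          
     ┃Active  │1003│$569.76 │59.6          
     ┃Active  │1004│$519.45 │10.7          
     ┃Closed  │1005│$3211.65│50.4          
     ┃Active  │1006│$1295.75│54.6          
     ┃Inactive│1007│$3356.45│0.8           
     ┃Inactive│1008│$2821.29│48.9          
     ┃Inactive│1009│$508.13 │59.2          
     ┃Active  │1010│$2512.90│42.4          
     ┃Inactive│1011│$3307.75│16.4          
     ┃Inactive│1012│$60.86  │4.7           
     ┃Pending │1013│$3814.06│51.8          
     ┗━━━━━━━━━━━━━━━━━━━━━━━━━━━━━━━━━━━━━
                                ┃       [ ]
                                ┗━━━━━━━━━━
                                           


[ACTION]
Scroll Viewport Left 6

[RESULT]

       ┃Pending │1002│$4887.20│69.5        
       ┃Active  │1003│$569.76 │59.6        
       ┃Active  │1004│$519.45 │10.7        
       ┃Closed  │1005│$3211.65│50.4        
       ┃Active  │1006│$1295.75│54.6        
       ┃Inactive│1007│$3356.45│0.8         
       ┃Inactive│1008│$2821.29│48.9        
       ┃Inactive│1009│$508.13 │59.2        
       ┃Active  │1010│$2512.90│42.4        
       ┃Inactive│1011│$3307.75│16.4        
       ┃Inactive│1012│$60.86  │4.7         
       ┃Pending │1013│$3814.06│51.8        
       ┗━━━━━━━━━━━━━━━━━━━━━━━━━━━━━━━━━━━
                                  ┃       [
                                  ┗━━━━━━━━
                                           


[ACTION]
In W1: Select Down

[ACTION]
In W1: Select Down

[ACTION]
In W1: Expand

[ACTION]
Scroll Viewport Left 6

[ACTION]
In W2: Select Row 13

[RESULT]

       ┃Pending │1002│$4887.20│69.5        
       ┃Active  │1003│$569.76 │59.6        
       ┃Active  │1004│$519.45 │10.7        
       ┃Closed  │1005│$3211.65│50.4        
       ┃Active  │1006│$1295.75│54.6        
       ┃Inactive│1007│$3356.45│0.8         
       ┃Inactive│1008│$2821.29│48.9        
       ┃Inactive│1009│$508.13 │59.2        
       ┃Active  │1010│$2512.90│42.4        
       ┃Inactive│1011│$3307.75│16.4        
       ┃Inactive│1012│$60.86  │4.7         
       ┃>ending │1013│$3814.06│51.8        
       ┗━━━━━━━━━━━━━━━━━━━━━━━━━━━━━━━━━━━
                                  ┃       [
                                  ┗━━━━━━━━
                                           
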